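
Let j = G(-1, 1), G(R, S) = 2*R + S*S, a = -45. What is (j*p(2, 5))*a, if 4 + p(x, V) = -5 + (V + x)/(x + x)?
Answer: -1305/4 ≈ -326.25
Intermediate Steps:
G(R, S) = S² + 2*R (G(R, S) = 2*R + S² = S² + 2*R)
p(x, V) = -9 + (V + x)/(2*x) (p(x, V) = -4 + (-5 + (V + x)/(x + x)) = -4 + (-5 + (V + x)/((2*x))) = -4 + (-5 + (V + x)*(1/(2*x))) = -4 + (-5 + (V + x)/(2*x)) = -9 + (V + x)/(2*x))
j = -1 (j = 1² + 2*(-1) = 1 - 2 = -1)
(j*p(2, 5))*a = -(5 - 17*2)/(2*2)*(-45) = -(5 - 34)/(2*2)*(-45) = -(-29)/(2*2)*(-45) = -1*(-29/4)*(-45) = (29/4)*(-45) = -1305/4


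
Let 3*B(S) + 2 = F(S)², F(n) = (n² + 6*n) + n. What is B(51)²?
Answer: 76558335056644/9 ≈ 8.5065e+12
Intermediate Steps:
F(n) = n² + 7*n
B(S) = -⅔ + S²*(7 + S)²/3 (B(S) = -⅔ + (S*(7 + S))²/3 = -⅔ + (S²*(7 + S)²)/3 = -⅔ + S²*(7 + S)²/3)
B(51)² = (-⅔ + (⅓)*51²*(7 + 51)²)² = (-⅔ + (⅓)*2601*58²)² = (-⅔ + (⅓)*2601*3364)² = (-⅔ + 2916588)² = (8749762/3)² = 76558335056644/9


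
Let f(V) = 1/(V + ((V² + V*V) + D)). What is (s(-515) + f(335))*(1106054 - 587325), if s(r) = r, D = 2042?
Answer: -60595797066016/226827 ≈ -2.6715e+8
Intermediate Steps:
f(V) = 1/(2042 + V + 2*V²) (f(V) = 1/(V + ((V² + V*V) + 2042)) = 1/(V + ((V² + V²) + 2042)) = 1/(V + (2*V² + 2042)) = 1/(V + (2042 + 2*V²)) = 1/(2042 + V + 2*V²))
(s(-515) + f(335))*(1106054 - 587325) = (-515 + 1/(2042 + 335 + 2*335²))*(1106054 - 587325) = (-515 + 1/(2042 + 335 + 2*112225))*518729 = (-515 + 1/(2042 + 335 + 224450))*518729 = (-515 + 1/226827)*518729 = -116815904/226827*518729 = -60595797066016/226827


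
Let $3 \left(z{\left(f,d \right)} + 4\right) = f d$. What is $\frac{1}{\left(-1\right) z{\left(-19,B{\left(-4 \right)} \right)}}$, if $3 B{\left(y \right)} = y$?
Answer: $- \frac{9}{40} \approx -0.225$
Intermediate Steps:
$B{\left(y \right)} = \frac{y}{3}$
$z{\left(f,d \right)} = -4 + \frac{d f}{3}$ ($z{\left(f,d \right)} = -4 + \frac{f d}{3} = -4 + \frac{d f}{3}$)
$\frac{1}{\left(-1\right) z{\left(-19,B{\left(-4 \right)} \right)}} = \frac{1}{\left(-1\right) \left(-4 + \frac{1}{3} \cdot \frac{1}{3} \left(-4\right) \left(-19\right)\right)} = \frac{1}{\left(-1\right) \left(-4 + \frac{1}{3} \left(- \frac{4}{3}\right) \left(-19\right)\right)} = \frac{1}{\left(-1\right) \left(-4 + \frac{76}{9}\right)} = \frac{1}{\left(-1\right) \frac{40}{9}} = \frac{1}{- \frac{40}{9}} = - \frac{9}{40}$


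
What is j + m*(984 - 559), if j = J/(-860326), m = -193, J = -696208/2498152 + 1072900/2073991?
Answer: -22851516750231408783092/278592096923549377 ≈ -82025.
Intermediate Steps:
J = 154542269334/647643095579 (J = -696208*1/2498152 + 1072900*(1/2073991) = -87026/312269 + 1072900/2073991 = 154542269334/647643095579 ≈ 0.23862)
j = -77271134667/278592096923549377 (j = (154542269334/647643095579)/(-860326) = (154542269334/647643095579)*(-1/860326) = -77271134667/278592096923549377 ≈ -2.7736e-7)
j + m*(984 - 559) = -77271134667/278592096923549377 - 193*(984 - 559) = -77271134667/278592096923549377 - 193*425 = -77271134667/278592096923549377 - 82025 = -22851516750231408783092/278592096923549377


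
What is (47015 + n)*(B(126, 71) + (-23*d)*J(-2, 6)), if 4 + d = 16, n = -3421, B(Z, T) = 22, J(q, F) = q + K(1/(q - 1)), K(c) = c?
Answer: 29033604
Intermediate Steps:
J(q, F) = q + 1/(-1 + q) (J(q, F) = q + 1/(q - 1) = q + 1/(-1 + q))
d = 12 (d = -4 + 16 = 12)
(47015 + n)*(B(126, 71) + (-23*d)*J(-2, 6)) = (47015 - 3421)*(22 + (-23*12)*((1 - 2*(-1 - 2))/(-1 - 2))) = 43594*(22 - 276*(1 - 2*(-3))/(-3)) = 43594*(22 - (-92)*(1 + 6)) = 43594*(22 - (-92)*7) = 43594*(22 - 276*(-7/3)) = 43594*(22 + 644) = 43594*666 = 29033604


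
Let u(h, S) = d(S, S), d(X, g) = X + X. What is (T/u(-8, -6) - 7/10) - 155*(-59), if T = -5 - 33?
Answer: 137212/15 ≈ 9147.5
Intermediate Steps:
T = -38
d(X, g) = 2*X
u(h, S) = 2*S
(T/u(-8, -6) - 7/10) - 155*(-59) = (-38/(2*(-6)) - 7/10) - 155*(-59) = (-38/(-12) - 7*1/10) + 9145 = (-38*(-1/12) - 7/10) + 9145 = (19/6 - 7/10) + 9145 = 37/15 + 9145 = 137212/15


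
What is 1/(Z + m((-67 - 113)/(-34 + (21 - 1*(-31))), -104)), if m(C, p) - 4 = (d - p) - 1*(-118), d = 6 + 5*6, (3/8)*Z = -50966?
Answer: -3/406942 ≈ -7.3721e-6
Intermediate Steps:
Z = -407728/3 (Z = (8/3)*(-50966) = -407728/3 ≈ -1.3591e+5)
d = 36 (d = 6 + 30 = 36)
m(C, p) = 158 - p (m(C, p) = 4 + ((36 - p) - 1*(-118)) = 4 + ((36 - p) + 118) = 4 + (154 - p) = 158 - p)
1/(Z + m((-67 - 113)/(-34 + (21 - 1*(-31))), -104)) = 1/(-407728/3 + (158 - 1*(-104))) = 1/(-407728/3 + (158 + 104)) = 1/(-407728/3 + 262) = 1/(-406942/3) = -3/406942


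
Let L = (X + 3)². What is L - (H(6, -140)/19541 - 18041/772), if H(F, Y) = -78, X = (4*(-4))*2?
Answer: 13039632729/15085652 ≈ 864.37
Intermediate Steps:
X = -32 (X = -16*2 = -32)
L = 841 (L = (-32 + 3)² = (-29)² = 841)
L - (H(6, -140)/19541 - 18041/772) = 841 - (-78/19541 - 18041/772) = 841 - 1*(-352599397/15085652) = 841 + 352599397/15085652 = 13039632729/15085652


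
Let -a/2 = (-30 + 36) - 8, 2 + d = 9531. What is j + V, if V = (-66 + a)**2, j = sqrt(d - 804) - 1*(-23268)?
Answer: 27112 + 5*sqrt(349) ≈ 27205.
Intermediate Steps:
d = 9529 (d = -2 + 9531 = 9529)
a = 4 (a = -2*((-30 + 36) - 8) = -2*(6 - 8) = -2*(-2) = 4)
j = 23268 + 5*sqrt(349) (j = sqrt(9529 - 804) - 1*(-23268) = sqrt(8725) + 23268 = 5*sqrt(349) + 23268 = 23268 + 5*sqrt(349) ≈ 23361.)
V = 3844 (V = (-66 + 4)**2 = (-62)**2 = 3844)
j + V = (23268 + 5*sqrt(349)) + 3844 = 27112 + 5*sqrt(349)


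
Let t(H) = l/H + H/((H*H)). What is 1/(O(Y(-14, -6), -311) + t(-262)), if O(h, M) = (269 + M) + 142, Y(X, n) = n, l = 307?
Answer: 131/12946 ≈ 0.010119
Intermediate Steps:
t(H) = 308/H (t(H) = 307/H + H/((H*H)) = 307/H + H/(H²) = 307/H + H/H² = 307/H + 1/H = 308/H)
O(h, M) = 411 + M
1/(O(Y(-14, -6), -311) + t(-262)) = 1/((411 - 311) + 308/(-262)) = 1/(100 + 308*(-1/262)) = 1/(100 - 154/131) = 1/(12946/131) = 131/12946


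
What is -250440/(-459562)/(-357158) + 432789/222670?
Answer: 2537010910126473/1305293486740190 ≈ 1.9436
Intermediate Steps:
-250440/(-459562)/(-357158) + 432789/222670 = -250440*(-1/459562)*(-1/357158) + 432789*(1/222670) = (125220/229781)*(-1/357158) + 61827/31810 = -62610/41034061199 + 61827/31810 = 2537010910126473/1305293486740190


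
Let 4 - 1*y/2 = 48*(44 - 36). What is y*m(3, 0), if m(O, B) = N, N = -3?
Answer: 2280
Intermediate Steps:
m(O, B) = -3
y = -760 (y = 8 - 96*(44 - 36) = 8 - 96*8 = 8 - 2*384 = 8 - 768 = -760)
y*m(3, 0) = -760*(-3) = 2280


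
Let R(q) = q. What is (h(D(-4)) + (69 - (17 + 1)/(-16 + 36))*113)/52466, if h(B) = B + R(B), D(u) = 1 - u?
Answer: 77053/524660 ≈ 0.14686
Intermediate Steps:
h(B) = 2*B (h(B) = B + B = 2*B)
(h(D(-4)) + (69 - (17 + 1)/(-16 + 36))*113)/52466 = (2*(1 - 1*(-4)) + (69 - (17 + 1)/(-16 + 36))*113)/52466 = (2*(1 + 4) + (69 - 18/20)*113)*(1/52466) = (2*5 + (69 - 18/20)*113)*(1/52466) = (10 + (69 - 1*9/10)*113)*(1/52466) = (10 + (69 - 9/10)*113)*(1/52466) = (10 + (681/10)*113)*(1/52466) = (10 + 76953/10)*(1/52466) = (77053/10)*(1/52466) = 77053/524660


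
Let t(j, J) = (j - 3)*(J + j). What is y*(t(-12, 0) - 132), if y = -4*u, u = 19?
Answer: -3648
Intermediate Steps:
t(j, J) = (-3 + j)*(J + j)
y = -76 (y = -4*19 = -76)
y*(t(-12, 0) - 132) = -76*(((-12)² - 3*0 - 3*(-12) + 0*(-12)) - 132) = -76*((144 + 0 + 36 + 0) - 132) = -76*(180 - 132) = -76*48 = -3648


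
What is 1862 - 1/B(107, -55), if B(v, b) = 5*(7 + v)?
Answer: 1061339/570 ≈ 1862.0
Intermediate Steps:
B(v, b) = 35 + 5*v
1862 - 1/B(107, -55) = 1862 - 1/(35 + 5*107) = 1862 - 1/(35 + 535) = 1862 - 1/570 = 1061339/570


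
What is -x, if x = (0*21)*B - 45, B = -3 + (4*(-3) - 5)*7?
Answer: 45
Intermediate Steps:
B = -122 (B = -3 + (-12 - 5)*7 = -3 - 17*7 = -3 - 119 = -122)
x = -45 (x = (0*21)*(-122) - 45 = 0*(-122) - 45 = 0 - 45 = -45)
-x = -1*(-45) = 45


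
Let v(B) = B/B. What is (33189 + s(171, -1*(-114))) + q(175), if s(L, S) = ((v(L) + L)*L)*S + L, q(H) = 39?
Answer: 3386367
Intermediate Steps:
v(B) = 1
s(L, S) = L + L*S*(1 + L) (s(L, S) = ((1 + L)*L)*S + L = (L*(1 + L))*S + L = L*S*(1 + L) + L = L + L*S*(1 + L))
(33189 + s(171, -1*(-114))) + q(175) = (33189 + 171*(1 - 1*(-114) + 171*(-1*(-114)))) + 39 = (33189 + 171*(1 + 114 + 171*114)) + 39 = (33189 + 171*(1 + 114 + 19494)) + 39 = (33189 + 171*19609) + 39 = (33189 + 3353139) + 39 = 3386328 + 39 = 3386367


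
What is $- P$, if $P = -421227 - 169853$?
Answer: $591080$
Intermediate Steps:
$P = -591080$ ($P = -421227 - 169853 = -591080$)
$- P = \left(-1\right) \left(-591080\right) = 591080$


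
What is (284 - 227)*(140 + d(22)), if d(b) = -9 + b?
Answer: 8721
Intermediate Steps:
(284 - 227)*(140 + d(22)) = (284 - 227)*(140 + (-9 + 22)) = 57*(140 + 13) = 57*153 = 8721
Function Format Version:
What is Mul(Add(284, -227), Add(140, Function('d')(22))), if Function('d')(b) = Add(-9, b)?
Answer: 8721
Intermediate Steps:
Mul(Add(284, -227), Add(140, Function('d')(22))) = Mul(Add(284, -227), Add(140, Add(-9, 22))) = Mul(57, Add(140, 13)) = Mul(57, 153) = 8721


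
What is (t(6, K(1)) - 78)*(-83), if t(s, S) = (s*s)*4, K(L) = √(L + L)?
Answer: -5478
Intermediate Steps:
K(L) = √2*√L (K(L) = √(2*L) = √2*√L)
t(s, S) = 4*s² (t(s, S) = s²*4 = 4*s²)
(t(6, K(1)) - 78)*(-83) = (4*6² - 78)*(-83) = (4*36 - 78)*(-83) = (144 - 78)*(-83) = 66*(-83) = -5478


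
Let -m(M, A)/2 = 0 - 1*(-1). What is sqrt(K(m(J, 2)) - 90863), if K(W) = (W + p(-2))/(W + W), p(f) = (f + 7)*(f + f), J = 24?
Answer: I*sqrt(363430)/2 ≈ 301.43*I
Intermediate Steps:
p(f) = 2*f*(7 + f) (p(f) = (7 + f)*(2*f) = 2*f*(7 + f))
m(M, A) = -2 (m(M, A) = -2*(0 - 1*(-1)) = -2*(0 + 1) = -2*1 = -2)
K(W) = (-20 + W)/(2*W) (K(W) = (W + 2*(-2)*(7 - 2))/(W + W) = (W + 2*(-2)*5)/((2*W)) = (W - 20)*(1/(2*W)) = (-20 + W)*(1/(2*W)) = (-20 + W)/(2*W))
sqrt(K(m(J, 2)) - 90863) = sqrt((1/2)*(-20 - 2)/(-2) - 90863) = sqrt((1/2)*(-1/2)*(-22) - 90863) = sqrt(11/2 - 90863) = sqrt(-181715/2) = I*sqrt(363430)/2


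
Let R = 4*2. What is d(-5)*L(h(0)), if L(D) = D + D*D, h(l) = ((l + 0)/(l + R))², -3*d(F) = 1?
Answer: 0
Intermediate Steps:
R = 8
d(F) = -⅓ (d(F) = -⅓*1 = -⅓)
h(l) = l²/(8 + l)² (h(l) = ((l + 0)/(l + 8))² = (l/(8 + l))² = l²/(8 + l)²)
L(D) = D + D²
d(-5)*L(h(0)) = -0²/(8 + 0)²*(1 + 0²/(8 + 0)²)/3 = -0/8²*(1 + 0/8²)/3 = -0*(1/64)*(1 + 0*(1/64))/3 = -0*(1 + 0) = -0 = -⅓*0 = 0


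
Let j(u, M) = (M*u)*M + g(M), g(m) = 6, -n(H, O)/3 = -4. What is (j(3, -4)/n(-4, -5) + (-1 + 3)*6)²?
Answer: 1089/4 ≈ 272.25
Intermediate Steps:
n(H, O) = 12 (n(H, O) = -3*(-4) = 12)
j(u, M) = 6 + u*M² (j(u, M) = (M*u)*M + 6 = u*M² + 6 = 6 + u*M²)
(j(3, -4)/n(-4, -5) + (-1 + 3)*6)² = ((6 + 3*(-4)²)/12 + (-1 + 3)*6)² = ((6 + 3*16)*(1/12) + 2*6)² = ((6 + 48)*(1/12) + 12)² = (54*(1/12) + 12)² = (9/2 + 12)² = (33/2)² = 1089/4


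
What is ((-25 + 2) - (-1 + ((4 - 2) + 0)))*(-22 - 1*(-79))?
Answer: -1368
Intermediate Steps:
((-25 + 2) - (-1 + ((4 - 2) + 0)))*(-22 - 1*(-79)) = (-23 - (-1 + (2 + 0)))*(-22 + 79) = (-23 - (-1 + 2))*57 = (-23 - 1*1)*57 = (-23 - 1)*57 = -24*57 = -1368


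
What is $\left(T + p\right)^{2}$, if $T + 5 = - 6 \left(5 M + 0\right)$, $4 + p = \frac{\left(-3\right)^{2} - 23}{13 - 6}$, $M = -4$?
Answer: $11881$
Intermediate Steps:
$p = -6$ ($p = -4 + \frac{\left(-3\right)^{2} - 23}{13 - 6} = -4 + \frac{9 - 23}{7} = -4 - 2 = -6$)
$T = 115$ ($T = -5 - 6 \left(5 \left(-4\right) + 0\right) = -5 - 6 \left(-20 + 0\right) = -5 - -120 = -5 + 120 = 115$)
$\left(T + p\right)^{2} = \left(115 - 6\right)^{2} = 109^{2} = 11881$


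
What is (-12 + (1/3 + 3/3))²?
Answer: 1024/9 ≈ 113.78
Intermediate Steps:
(-12 + (1/3 + 3/3))² = (-12 + (1*(⅓) + 3*(⅓)))² = (-12 + (⅓ + 1))² = (-12 + 4/3)² = (-32/3)² = 1024/9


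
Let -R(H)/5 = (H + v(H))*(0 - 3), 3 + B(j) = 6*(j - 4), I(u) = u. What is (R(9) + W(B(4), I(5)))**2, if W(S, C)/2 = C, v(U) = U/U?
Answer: 25600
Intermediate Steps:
v(U) = 1
B(j) = -27 + 6*j (B(j) = -3 + 6*(j - 4) = -3 + 6*(-4 + j) = -3 + (-24 + 6*j) = -27 + 6*j)
R(H) = 15 + 15*H (R(H) = -5*(H + 1)*(0 - 3) = -5*(1 + H)*(-3) = -5*(-3 - 3*H) = 15 + 15*H)
W(S, C) = 2*C
(R(9) + W(B(4), I(5)))**2 = ((15 + 15*9) + 2*5)**2 = ((15 + 135) + 10)**2 = (150 + 10)**2 = 160**2 = 25600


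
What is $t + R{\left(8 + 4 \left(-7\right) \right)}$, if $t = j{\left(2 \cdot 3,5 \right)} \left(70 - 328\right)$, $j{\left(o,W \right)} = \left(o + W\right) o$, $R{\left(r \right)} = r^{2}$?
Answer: $-16628$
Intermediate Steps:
$j{\left(o,W \right)} = o \left(W + o\right)$ ($j{\left(o,W \right)} = \left(W + o\right) o = o \left(W + o\right)$)
$t = -17028$ ($t = 2 \cdot 3 \left(5 + 2 \cdot 3\right) \left(70 - 328\right) = 6 \left(5 + 6\right) \left(-258\right) = 6 \cdot 11 \left(-258\right) = 66 \left(-258\right) = -17028$)
$t + R{\left(8 + 4 \left(-7\right) \right)} = -17028 + \left(8 + 4 \left(-7\right)\right)^{2} = -17028 + \left(8 - 28\right)^{2} = -17028 + \left(-20\right)^{2} = -17028 + 400 = -16628$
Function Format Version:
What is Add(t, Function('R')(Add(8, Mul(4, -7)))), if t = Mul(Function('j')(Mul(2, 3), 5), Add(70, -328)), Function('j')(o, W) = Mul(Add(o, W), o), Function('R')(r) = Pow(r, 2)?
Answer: -16628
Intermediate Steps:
Function('j')(o, W) = Mul(o, Add(W, o)) (Function('j')(o, W) = Mul(Add(W, o), o) = Mul(o, Add(W, o)))
t = -17028 (t = Mul(Mul(Mul(2, 3), Add(5, Mul(2, 3))), Add(70, -328)) = Mul(Mul(6, Add(5, 6)), -258) = Mul(Mul(6, 11), -258) = Mul(66, -258) = -17028)
Add(t, Function('R')(Add(8, Mul(4, -7)))) = Add(-17028, Pow(Add(8, Mul(4, -7)), 2)) = Add(-17028, Pow(Add(8, -28), 2)) = Add(-17028, Pow(-20, 2)) = Add(-17028, 400) = -16628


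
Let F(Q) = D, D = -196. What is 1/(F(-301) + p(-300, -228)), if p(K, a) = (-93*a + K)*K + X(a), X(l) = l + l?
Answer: -1/6271852 ≈ -1.5944e-7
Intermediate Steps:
X(l) = 2*l
p(K, a) = 2*a + K*(K - 93*a) (p(K, a) = (-93*a + K)*K + 2*a = (K - 93*a)*K + 2*a = K*(K - 93*a) + 2*a = 2*a + K*(K - 93*a))
F(Q) = -196
1/(F(-301) + p(-300, -228)) = 1/(-196 + ((-300)² + 2*(-228) - 93*(-300)*(-228))) = 1/(-196 + (90000 - 456 - 6361200)) = 1/(-196 - 6271656) = 1/(-6271852) = -1/6271852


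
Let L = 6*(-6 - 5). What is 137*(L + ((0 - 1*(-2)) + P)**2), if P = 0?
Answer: -8494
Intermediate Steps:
L = -66 (L = 6*(-11) = -66)
137*(L + ((0 - 1*(-2)) + P)**2) = 137*(-66 + ((0 - 1*(-2)) + 0)**2) = 137*(-66 + ((0 + 2) + 0)**2) = 137*(-66 + (2 + 0)**2) = 137*(-66 + 2**2) = 137*(-66 + 4) = 137*(-62) = -8494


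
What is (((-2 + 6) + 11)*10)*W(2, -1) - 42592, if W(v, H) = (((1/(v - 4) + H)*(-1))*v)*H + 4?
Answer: -42442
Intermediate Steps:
W(v, H) = 4 + H*v*(-H - 1/(-4 + v)) (W(v, H) = (((1/(-4 + v) + H)*(-1))*v)*H + 4 = (((H + 1/(-4 + v))*(-1))*v)*H + 4 = ((-H - 1/(-4 + v))*v)*H + 4 = (v*(-H - 1/(-4 + v)))*H + 4 = H*v*(-H - 1/(-4 + v)) + 4 = 4 + H*v*(-H - 1/(-4 + v)))
(((-2 + 6) + 11)*10)*W(2, -1) - 42592 = (((-2 + 6) + 11)*10)*((-16 + 4*2 - 1*(-1)*2 - 1*(-1)²*2² + 4*2*(-1)²)/(-4 + 2)) - 42592 = ((4 + 11)*10)*((-16 + 8 + 2 - 1*1*4 + 4*2*1)/(-2)) - 42592 = (15*10)*(-(-16 + 8 + 2 - 4 + 8)/2) - 42592 = 150*(-½*(-2)) - 42592 = 150*1 - 42592 = 150 - 42592 = -42442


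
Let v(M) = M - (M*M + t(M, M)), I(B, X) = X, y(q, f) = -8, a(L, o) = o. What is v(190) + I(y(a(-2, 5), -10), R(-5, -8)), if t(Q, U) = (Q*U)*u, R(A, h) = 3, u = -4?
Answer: 108493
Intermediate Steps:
t(Q, U) = -4*Q*U (t(Q, U) = (Q*U)*(-4) = -4*Q*U)
v(M) = M + 3*M**2 (v(M) = M - (M*M - 4*M*M) = M - (M**2 - 4*M**2) = M - (-3)*M**2 = M + 3*M**2)
v(190) + I(y(a(-2, 5), -10), R(-5, -8)) = 190*(1 + 3*190) + 3 = 190*(1 + 570) + 3 = 190*571 + 3 = 108490 + 3 = 108493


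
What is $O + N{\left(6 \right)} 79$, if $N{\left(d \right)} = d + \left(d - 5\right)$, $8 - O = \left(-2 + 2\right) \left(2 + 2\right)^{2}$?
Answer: $561$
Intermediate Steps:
$O = 8$ ($O = 8 - \left(-2 + 2\right) \left(2 + 2\right)^{2} = 8 - 0 \cdot 4^{2} = 8 - 0 \cdot 16 = 8 - 0 = 8 + 0 = 8$)
$N{\left(d \right)} = -5 + 2 d$ ($N{\left(d \right)} = d + \left(-5 + d\right) = -5 + 2 d$)
$O + N{\left(6 \right)} 79 = 8 + \left(-5 + 2 \cdot 6\right) 79 = 8 + \left(-5 + 12\right) 79 = 8 + 7 \cdot 79 = 8 + 553 = 561$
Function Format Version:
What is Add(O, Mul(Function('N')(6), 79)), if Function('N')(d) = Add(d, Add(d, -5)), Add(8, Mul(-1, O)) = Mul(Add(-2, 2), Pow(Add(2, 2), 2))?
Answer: 561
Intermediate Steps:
O = 8 (O = Add(8, Mul(-1, Mul(Add(-2, 2), Pow(Add(2, 2), 2)))) = Add(8, Mul(-1, Mul(0, Pow(4, 2)))) = Add(8, Mul(-1, Mul(0, 16))) = Add(8, Mul(-1, 0)) = Add(8, 0) = 8)
Function('N')(d) = Add(-5, Mul(2, d)) (Function('N')(d) = Add(d, Add(-5, d)) = Add(-5, Mul(2, d)))
Add(O, Mul(Function('N')(6), 79)) = Add(8, Mul(Add(-5, Mul(2, 6)), 79)) = Add(8, Mul(Add(-5, 12), 79)) = Add(8, Mul(7, 79)) = Add(8, 553) = 561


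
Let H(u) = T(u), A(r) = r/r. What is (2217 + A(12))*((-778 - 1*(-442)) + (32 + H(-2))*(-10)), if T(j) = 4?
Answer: -1543728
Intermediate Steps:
A(r) = 1
H(u) = 4
(2217 + A(12))*((-778 - 1*(-442)) + (32 + H(-2))*(-10)) = (2217 + 1)*((-778 - 1*(-442)) + (32 + 4)*(-10)) = 2218*((-778 + 442) + 36*(-10)) = 2218*(-336 - 360) = 2218*(-696) = -1543728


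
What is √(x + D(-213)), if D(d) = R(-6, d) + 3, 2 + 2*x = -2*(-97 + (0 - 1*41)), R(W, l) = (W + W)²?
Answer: 2*√71 ≈ 16.852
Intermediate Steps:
R(W, l) = 4*W² (R(W, l) = (2*W)² = 4*W²)
x = 137 (x = -1 + (-2*(-97 + (0 - 1*41)))/2 = -1 + (-2*(-97 + (0 - 41)))/2 = -1 + (-2*(-97 - 41))/2 = -1 + (-2*(-138))/2 = -1 + (½)*276 = -1 + 138 = 137)
D(d) = 147 (D(d) = 4*(-6)² + 3 = 4*36 + 3 = 144 + 3 = 147)
√(x + D(-213)) = √(137 + 147) = √284 = 2*√71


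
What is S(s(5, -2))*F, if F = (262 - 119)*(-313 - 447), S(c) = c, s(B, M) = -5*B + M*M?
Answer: 2282280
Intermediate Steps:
s(B, M) = M² - 5*B (s(B, M) = -5*B + M² = M² - 5*B)
F = -108680 (F = 143*(-760) = -108680)
S(s(5, -2))*F = ((-2)² - 5*5)*(-108680) = (4 - 25)*(-108680) = -21*(-108680) = 2282280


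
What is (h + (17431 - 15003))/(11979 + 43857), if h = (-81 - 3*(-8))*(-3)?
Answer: 2599/55836 ≈ 0.046547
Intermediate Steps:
h = 171 (h = (-81 + 24)*(-3) = -57*(-3) = 171)
(h + (17431 - 15003))/(11979 + 43857) = (171 + (17431 - 15003))/(11979 + 43857) = (171 + 2428)/55836 = 2599*(1/55836) = 2599/55836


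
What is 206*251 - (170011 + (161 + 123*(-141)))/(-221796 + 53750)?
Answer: 8689139305/168046 ≈ 51707.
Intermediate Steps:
206*251 - (170011 + (161 + 123*(-141)))/(-221796 + 53750) = 51706 - (170011 + (161 - 17343))/(-168046) = 51706 - (170011 - 17182)*(-1)/168046 = 51706 - 152829*(-1)/168046 = 51706 - 1*(-152829/168046) = 51706 + 152829/168046 = 8689139305/168046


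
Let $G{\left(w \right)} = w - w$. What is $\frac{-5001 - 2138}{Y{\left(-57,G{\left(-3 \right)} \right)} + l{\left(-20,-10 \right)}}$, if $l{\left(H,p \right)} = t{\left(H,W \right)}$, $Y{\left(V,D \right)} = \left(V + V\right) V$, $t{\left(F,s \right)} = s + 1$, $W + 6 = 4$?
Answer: $- \frac{7139}{6497} \approx -1.0988$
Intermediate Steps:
$W = -2$ ($W = -6 + 4 = -2$)
$G{\left(w \right)} = 0$
$t{\left(F,s \right)} = 1 + s$
$Y{\left(V,D \right)} = 2 V^{2}$ ($Y{\left(V,D \right)} = 2 V V = 2 V^{2}$)
$l{\left(H,p \right)} = -1$ ($l{\left(H,p \right)} = 1 - 2 = -1$)
$\frac{-5001 - 2138}{Y{\left(-57,G{\left(-3 \right)} \right)} + l{\left(-20,-10 \right)}} = \frac{-5001 - 2138}{2 \left(-57\right)^{2} - 1} = - \frac{7139}{2 \cdot 3249 - 1} = - \frac{7139}{6498 - 1} = - \frac{7139}{6497}$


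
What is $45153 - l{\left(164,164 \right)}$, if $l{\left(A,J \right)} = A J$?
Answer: $18257$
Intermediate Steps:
$45153 - l{\left(164,164 \right)} = 45153 - 164 \cdot 164 = 45153 - 26896 = 18257$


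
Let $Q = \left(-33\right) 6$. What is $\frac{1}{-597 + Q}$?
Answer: $- \frac{1}{795} \approx -0.0012579$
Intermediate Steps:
$Q = -198$
$\frac{1}{-597 + Q} = \frac{1}{-597 - 198} = \frac{1}{-795} = - \frac{1}{795}$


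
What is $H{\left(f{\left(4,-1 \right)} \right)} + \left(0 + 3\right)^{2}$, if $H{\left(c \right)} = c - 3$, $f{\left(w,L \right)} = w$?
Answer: $10$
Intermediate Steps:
$H{\left(c \right)} = -3 + c$
$H{\left(f{\left(4,-1 \right)} \right)} + \left(0 + 3\right)^{2} = \left(-3 + 4\right) + \left(0 + 3\right)^{2} = 1 + 3^{2} = 1 + 9 = 10$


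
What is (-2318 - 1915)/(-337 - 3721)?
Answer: 4233/4058 ≈ 1.0431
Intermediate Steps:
(-2318 - 1915)/(-337 - 3721) = -4233/(-4058) = -4233*(-1/4058) = 4233/4058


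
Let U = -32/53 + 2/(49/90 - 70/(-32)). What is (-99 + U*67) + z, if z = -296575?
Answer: -30927664982/104251 ≈ -2.9667e+5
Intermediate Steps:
U = 13376/104251 (U = -32*1/53 + 2/(49*(1/90) - 70*(-1/32)) = -32/53 + 2/(49/90 + 35/16) = -32/53 + 2/(1967/720) = -32/53 + 2*(720/1967) = -32/53 + 1440/1967 = 13376/104251 ≈ 0.12831)
(-99 + U*67) + z = (-99 + (13376/104251)*67) - 296575 = (-99 + 896192/104251) - 296575 = -9424657/104251 - 296575 = -30927664982/104251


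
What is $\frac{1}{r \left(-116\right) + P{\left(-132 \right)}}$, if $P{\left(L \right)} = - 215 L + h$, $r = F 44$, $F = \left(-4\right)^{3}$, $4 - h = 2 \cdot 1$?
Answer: $\frac{1}{355038} \approx 2.8166 \cdot 10^{-6}$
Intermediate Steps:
$h = 2$ ($h = 4 - 2 \cdot 1 = 4 - 2 = 2$)
$F = -64$
$r = -2816$ ($r = \left(-64\right) 44 = -2816$)
$P{\left(L \right)} = 2 - 215 L$ ($P{\left(L \right)} = - 215 L + 2 = 2 - 215 L$)
$\frac{1}{r \left(-116\right) + P{\left(-132 \right)}} = \frac{1}{\left(-2816\right) \left(-116\right) + \left(2 - -28380\right)} = \frac{1}{326656 + \left(2 + 28380\right)} = \frac{1}{326656 + 28382} = \frac{1}{355038}$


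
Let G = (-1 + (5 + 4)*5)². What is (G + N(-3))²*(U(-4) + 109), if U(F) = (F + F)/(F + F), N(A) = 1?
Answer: 412716590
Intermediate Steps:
U(F) = 1 (U(F) = (2*F)/((2*F)) = (2*F)*(1/(2*F)) = 1)
G = 1936 (G = (-1 + 9*5)² = (-1 + 45)² = 44² = 1936)
(G + N(-3))²*(U(-4) + 109) = (1936 + 1)²*(1 + 109) = 1937²*110 = 3751969*110 = 412716590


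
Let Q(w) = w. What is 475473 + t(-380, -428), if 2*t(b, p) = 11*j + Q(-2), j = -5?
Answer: 950889/2 ≈ 4.7544e+5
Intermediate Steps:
t(b, p) = -57/2 (t(b, p) = (11*(-5) - 2)/2 = (-55 - 2)/2 = (1/2)*(-57) = -57/2)
475473 + t(-380, -428) = 475473 - 57/2 = 950889/2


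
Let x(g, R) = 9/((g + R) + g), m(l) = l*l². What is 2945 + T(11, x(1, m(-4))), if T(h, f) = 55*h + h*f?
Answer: 220001/62 ≈ 3548.4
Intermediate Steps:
m(l) = l³
x(g, R) = 9/(R + 2*g) (x(g, R) = 9/((R + g) + g) = 9/(R + 2*g))
T(h, f) = 55*h + f*h
2945 + T(11, x(1, m(-4))) = 2945 + 11*(55 + 9/((-4)³ + 2*1)) = 2945 + 11*(55 + 9/(-64 + 2)) = 2945 + 11*(55 + 9/(-62)) = 2945 + 11*(55 + 9*(-1/62)) = 2945 + 11*(55 - 9/62) = 2945 + 11*(3401/62) = 2945 + 37411/62 = 220001/62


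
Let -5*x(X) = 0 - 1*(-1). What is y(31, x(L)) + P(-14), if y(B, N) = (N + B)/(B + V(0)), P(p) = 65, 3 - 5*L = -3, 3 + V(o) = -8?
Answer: 3327/50 ≈ 66.540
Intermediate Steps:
V(o) = -11 (V(o) = -3 - 8 = -11)
L = 6/5 (L = ⅗ - ⅕*(-3) = ⅗ + ⅗ = 6/5 ≈ 1.2000)
x(X) = -⅕ (x(X) = -(0 - 1*(-1))/5 = -(0 + 1)/5 = -⅕*1 = -⅕)
y(B, N) = (B + N)/(-11 + B) (y(B, N) = (N + B)/(B - 11) = (B + N)/(-11 + B))
y(31, x(L)) + P(-14) = (31 - ⅕)/(-11 + 31) + 65 = (154/5)/20 + 65 = (1/20)*(154/5) + 65 = 77/50 + 65 = 3327/50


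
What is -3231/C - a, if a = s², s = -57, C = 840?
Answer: -910797/280 ≈ -3252.8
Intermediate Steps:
a = 3249 (a = (-57)² = 3249)
-3231/C - a = -3231/840 - 1*3249 = -3231*1/840 - 3249 = -1077/280 - 3249 = -910797/280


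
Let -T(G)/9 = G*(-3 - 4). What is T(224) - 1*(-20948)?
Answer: 35060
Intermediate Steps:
T(G) = 63*G (T(G) = -9*G*(-3 - 4) = -9*G*(-7) = -(-63)*G = 63*G)
T(224) - 1*(-20948) = 63*224 - 1*(-20948) = 14112 + 20948 = 35060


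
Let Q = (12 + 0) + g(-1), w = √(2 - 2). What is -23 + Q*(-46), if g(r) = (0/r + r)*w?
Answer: -575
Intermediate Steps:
w = 0 (w = √0 = 0)
g(r) = 0 (g(r) = (0/r + r)*0 = (0 + r)*0 = r*0 = 0)
Q = 12 (Q = (12 + 0) + 0 = 12 + 0 = 12)
-23 + Q*(-46) = -23 + 12*(-46) = -23 - 552 = -575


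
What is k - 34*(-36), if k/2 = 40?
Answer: 1304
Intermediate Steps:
k = 80 (k = 2*40 = 80)
k - 34*(-36) = 80 - 34*(-36) = 80 + 1224 = 1304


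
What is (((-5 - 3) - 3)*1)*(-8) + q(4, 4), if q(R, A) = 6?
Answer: 94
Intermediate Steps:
(((-5 - 3) - 3)*1)*(-8) + q(4, 4) = (((-5 - 3) - 3)*1)*(-8) + 6 = ((-8 - 3)*1)*(-8) + 6 = -11*1*(-8) + 6 = -11*(-8) + 6 = 88 + 6 = 94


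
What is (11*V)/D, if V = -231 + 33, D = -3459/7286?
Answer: 5289636/1153 ≈ 4587.7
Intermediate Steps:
D = -3459/7286 (D = -3459*1/7286 = -3459/7286 ≈ -0.47475)
V = -198
(11*V)/D = (11*(-198))/(-3459/7286) = -2178*(-7286/3459) = 5289636/1153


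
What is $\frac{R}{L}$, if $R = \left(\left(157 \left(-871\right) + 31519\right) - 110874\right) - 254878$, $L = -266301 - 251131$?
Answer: $\frac{117745}{129358} \approx 0.91023$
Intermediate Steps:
$L = -517432$
$R = -470980$ ($R = \left(\left(-136747 + 31519\right) - 110874\right) - 254878 = \left(-105228 - 110874\right) - 254878 = -216102 - 254878 = -470980$)
$\frac{R}{L} = - \frac{470980}{-517432} = \left(-470980\right) \left(- \frac{1}{517432}\right) = \frac{117745}{129358}$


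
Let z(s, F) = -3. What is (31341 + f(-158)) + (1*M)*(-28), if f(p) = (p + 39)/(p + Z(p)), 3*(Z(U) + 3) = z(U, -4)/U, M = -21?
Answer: 812196775/25437 ≈ 31930.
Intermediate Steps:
Z(U) = -3 - 1/U (Z(U) = -3 + (-3/U)/3 = -3 - 1/U)
f(p) = (39 + p)/(-3 + p - 1/p) (f(p) = (p + 39)/(p + (-3 - 1/p)) = (39 + p)/(-3 + p - 1/p))
(31341 + f(-158)) + (1*M)*(-28) = (31341 - 158*(39 - 158)/(-1 - 158*(-3 - 158))) + (1*(-21))*(-28) = (31341 - 158*(-119)/(-1 - 158*(-161))) - 21*(-28) = (31341 - 158*(-119)/(-1 + 25438)) + 588 = (31341 - 158*(-119)/25437) + 588 = (31341 - 158*1/25437*(-119)) + 588 = (31341 + 18802/25437) + 588 = 797239819/25437 + 588 = 812196775/25437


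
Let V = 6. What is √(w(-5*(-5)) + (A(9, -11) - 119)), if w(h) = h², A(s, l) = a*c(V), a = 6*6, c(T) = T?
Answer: 19*√2 ≈ 26.870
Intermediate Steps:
a = 36
A(s, l) = 216 (A(s, l) = 36*6 = 216)
√(w(-5*(-5)) + (A(9, -11) - 119)) = √((-5*(-5))² + (216 - 119)) = √(25² + 97) = √(625 + 97) = √722 = 19*√2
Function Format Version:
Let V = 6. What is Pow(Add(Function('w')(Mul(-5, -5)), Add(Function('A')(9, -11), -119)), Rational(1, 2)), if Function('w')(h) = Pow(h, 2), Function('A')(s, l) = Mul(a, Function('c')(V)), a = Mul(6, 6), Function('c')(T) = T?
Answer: Mul(19, Pow(2, Rational(1, 2))) ≈ 26.870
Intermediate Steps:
a = 36
Function('A')(s, l) = 216 (Function('A')(s, l) = Mul(36, 6) = 216)
Pow(Add(Function('w')(Mul(-5, -5)), Add(Function('A')(9, -11), -119)), Rational(1, 2)) = Pow(Add(Pow(Mul(-5, -5), 2), Add(216, -119)), Rational(1, 2)) = Pow(Add(Pow(25, 2), 97), Rational(1, 2)) = Pow(Add(625, 97), Rational(1, 2)) = Pow(722, Rational(1, 2)) = Mul(19, Pow(2, Rational(1, 2)))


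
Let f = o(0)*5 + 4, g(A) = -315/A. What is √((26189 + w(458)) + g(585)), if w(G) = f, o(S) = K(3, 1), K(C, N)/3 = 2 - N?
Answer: 7*√90389/13 ≈ 161.89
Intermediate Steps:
K(C, N) = 6 - 3*N (K(C, N) = 3*(2 - N) = 6 - 3*N)
o(S) = 3 (o(S) = 6 - 3*1 = 6 - 3 = 3)
f = 19 (f = 3*5 + 4 = 15 + 4 = 19)
w(G) = 19
√((26189 + w(458)) + g(585)) = √((26189 + 19) - 315/585) = √(26208 - 315*1/585) = √(26208 - 7/13) = √(340697/13) = 7*√90389/13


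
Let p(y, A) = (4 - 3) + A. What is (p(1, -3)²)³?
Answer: 64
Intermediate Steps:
p(y, A) = 1 + A
(p(1, -3)²)³ = ((1 - 3)²)³ = ((-2)²)³ = 4³ = 64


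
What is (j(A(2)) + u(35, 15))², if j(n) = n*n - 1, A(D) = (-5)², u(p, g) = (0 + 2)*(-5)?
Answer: 376996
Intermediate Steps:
u(p, g) = -10 (u(p, g) = 2*(-5) = -10)
A(D) = 25
j(n) = -1 + n² (j(n) = n² - 1 = -1 + n²)
(j(A(2)) + u(35, 15))² = ((-1 + 25²) - 10)² = ((-1 + 625) - 10)² = (624 - 10)² = 614² = 376996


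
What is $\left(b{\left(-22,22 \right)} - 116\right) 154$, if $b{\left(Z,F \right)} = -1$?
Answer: $-18018$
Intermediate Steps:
$\left(b{\left(-22,22 \right)} - 116\right) 154 = \left(-1 - 116\right) 154 = \left(-117\right) 154 = -18018$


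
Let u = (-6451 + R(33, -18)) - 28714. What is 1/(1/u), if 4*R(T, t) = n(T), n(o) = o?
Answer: -140627/4 ≈ -35157.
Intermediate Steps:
R(T, t) = T/4
u = -140627/4 (u = (-6451 + (1/4)*33) - 28714 = (-6451 + 33/4) - 28714 = -25771/4 - 28714 = -140627/4 ≈ -35157.)
1/(1/u) = 1/(1/(-140627/4)) = 1/(-4/140627) = -140627/4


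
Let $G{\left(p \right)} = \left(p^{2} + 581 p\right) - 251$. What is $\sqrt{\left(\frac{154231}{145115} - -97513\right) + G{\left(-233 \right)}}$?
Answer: $\frac{\sqrt{340704581485615}}{145115} \approx 127.2$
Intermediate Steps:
$G{\left(p \right)} = -251 + p^{2} + 581 p$
$\sqrt{\left(\frac{154231}{145115} - -97513\right) + G{\left(-233 \right)}} = \sqrt{\left(\frac{154231}{145115} - -97513\right) + \left(-251 + \left(-233\right)^{2} + 581 \left(-233\right)\right)} = \sqrt{\left(154231 \cdot \frac{1}{145115} + 97513\right) - 81335} = \sqrt{\left(\frac{154231}{145115} + 97513\right) - 81335} = \sqrt{\frac{14150753226}{145115} - 81335} = \sqrt{\frac{2347824701}{145115}} = \frac{\sqrt{340704581485615}}{145115}$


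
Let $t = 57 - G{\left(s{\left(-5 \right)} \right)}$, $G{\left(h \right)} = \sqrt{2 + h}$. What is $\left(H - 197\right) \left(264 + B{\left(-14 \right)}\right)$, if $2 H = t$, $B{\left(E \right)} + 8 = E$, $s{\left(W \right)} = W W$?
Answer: $-40777 - 363 \sqrt{3} \approx -41406.0$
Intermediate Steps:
$s{\left(W \right)} = W^{2}$
$B{\left(E \right)} = -8 + E$
$t = 57 - 3 \sqrt{3}$ ($t = 57 - \sqrt{2 + \left(-5\right)^{2}} = 57 - \sqrt{2 + 25} = 57 - \sqrt{27} = 57 - 3 \sqrt{3} \approx 51.804$)
$H = \frac{57}{2} - \frac{3 \sqrt{3}}{2}$ ($H = \frac{57 - 3 \sqrt{3}}{2} = \frac{57}{2} - \frac{3 \sqrt{3}}{2} \approx 25.902$)
$\left(H - 197\right) \left(264 + B{\left(-14 \right)}\right) = \left(\left(\frac{57}{2} - \frac{3 \sqrt{3}}{2}\right) - 197\right) \left(264 - 22\right) = \left(- \frac{337}{2} - \frac{3 \sqrt{3}}{2}\right) \left(264 - 22\right) = \left(- \frac{337}{2} - \frac{3 \sqrt{3}}{2}\right) 242 = -40777 - 363 \sqrt{3}$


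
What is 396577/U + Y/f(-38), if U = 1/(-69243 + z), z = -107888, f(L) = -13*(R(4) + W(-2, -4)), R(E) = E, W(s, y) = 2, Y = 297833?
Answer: -5479194583619/78 ≈ -7.0246e+10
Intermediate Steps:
f(L) = -78 (f(L) = -13*(4 + 2) = -13*6 = -78)
U = -1/177131 (U = 1/(-69243 - 107888) = 1/(-177131) = -1/177131 ≈ -5.6455e-6)
396577/U + Y/f(-38) = 396577/(-1/177131) + 297833/(-78) = 396577*(-177131) + 297833*(-1/78) = -70246080587 - 297833/78 = -5479194583619/78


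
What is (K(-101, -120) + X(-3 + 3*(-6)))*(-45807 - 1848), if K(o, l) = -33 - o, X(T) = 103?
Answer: -8149005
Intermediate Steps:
(K(-101, -120) + X(-3 + 3*(-6)))*(-45807 - 1848) = ((-33 - 1*(-101)) + 103)*(-45807 - 1848) = ((-33 + 101) + 103)*(-47655) = (68 + 103)*(-47655) = 171*(-47655) = -8149005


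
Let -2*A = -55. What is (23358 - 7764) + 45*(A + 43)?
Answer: 37533/2 ≈ 18767.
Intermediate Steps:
A = 55/2 (A = -1/2*(-55) = 55/2 ≈ 27.500)
(23358 - 7764) + 45*(A + 43) = (23358 - 7764) + 45*(55/2 + 43) = 15594 + 45*(141/2) = 15594 + 6345/2 = 37533/2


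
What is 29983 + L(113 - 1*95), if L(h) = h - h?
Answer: 29983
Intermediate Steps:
L(h) = 0
29983 + L(113 - 1*95) = 29983 + 0 = 29983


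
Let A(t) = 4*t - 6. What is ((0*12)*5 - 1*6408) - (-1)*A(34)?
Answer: -6278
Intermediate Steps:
A(t) = -6 + 4*t
((0*12)*5 - 1*6408) - (-1)*A(34) = ((0*12)*5 - 1*6408) - (-1)*(-6 + 4*34) = (0*5 - 6408) - (-1)*(-6 + 136) = (0 - 6408) - (-1)*130 = -6408 - 1*(-130) = -6408 + 130 = -6278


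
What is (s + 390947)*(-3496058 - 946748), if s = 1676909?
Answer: -9187083043936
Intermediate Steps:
(s + 390947)*(-3496058 - 946748) = (1676909 + 390947)*(-3496058 - 946748) = 2067856*(-4442806) = -9187083043936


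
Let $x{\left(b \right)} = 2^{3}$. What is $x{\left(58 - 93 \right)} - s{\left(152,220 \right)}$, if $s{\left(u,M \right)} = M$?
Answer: $-212$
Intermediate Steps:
$x{\left(b \right)} = 8$
$x{\left(58 - 93 \right)} - s{\left(152,220 \right)} = 8 - 220 = -212$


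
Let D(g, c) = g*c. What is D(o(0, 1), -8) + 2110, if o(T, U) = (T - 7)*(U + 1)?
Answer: 2222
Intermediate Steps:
o(T, U) = (1 + U)*(-7 + T) (o(T, U) = (-7 + T)*(1 + U) = (1 + U)*(-7 + T))
D(g, c) = c*g
D(o(0, 1), -8) + 2110 = -8*(-7 + 0 - 7*1 + 0*1) + 2110 = -8*(-7 + 0 - 7 + 0) + 2110 = -8*(-14) + 2110 = 112 + 2110 = 2222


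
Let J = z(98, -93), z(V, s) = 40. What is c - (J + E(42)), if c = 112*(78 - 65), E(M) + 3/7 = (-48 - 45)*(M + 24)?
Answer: 52881/7 ≈ 7554.4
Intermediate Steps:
E(M) = -15627/7 - 93*M (E(M) = -3/7 + (-48 - 45)*(M + 24) = -3/7 - 93*(24 + M) = -3/7 + (-2232 - 93*M) = -15627/7 - 93*M)
J = 40
c = 1456 (c = 112*13 = 1456)
c - (J + E(42)) = 1456 - (40 + (-15627/7 - 93*42)) = 1456 - (40 + (-15627/7 - 3906)) = 1456 - (40 - 42969/7) = 1456 - 1*(-42689/7) = 1456 + 42689/7 = 52881/7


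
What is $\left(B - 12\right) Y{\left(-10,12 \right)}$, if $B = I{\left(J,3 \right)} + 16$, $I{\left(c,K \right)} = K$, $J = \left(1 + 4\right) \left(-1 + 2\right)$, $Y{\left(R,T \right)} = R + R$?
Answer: $-140$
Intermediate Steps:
$Y{\left(R,T \right)} = 2 R$
$J = 5$ ($J = 5 \cdot 1 = 5$)
$B = 19$ ($B = 3 + 16 = 19$)
$\left(B - 12\right) Y{\left(-10,12 \right)} = \left(19 - 12\right) 2 \left(-10\right) = 7 \left(-20\right) = -140$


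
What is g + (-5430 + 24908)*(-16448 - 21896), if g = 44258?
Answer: -746820174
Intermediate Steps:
g + (-5430 + 24908)*(-16448 - 21896) = 44258 + (-5430 + 24908)*(-16448 - 21896) = 44258 + 19478*(-38344) = 44258 - 746864432 = -746820174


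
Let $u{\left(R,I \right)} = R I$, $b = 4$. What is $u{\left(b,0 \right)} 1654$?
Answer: $0$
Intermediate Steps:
$u{\left(R,I \right)} = I R$
$u{\left(b,0 \right)} 1654 = 0 \cdot 4 \cdot 1654 = 0 \cdot 1654 = 0$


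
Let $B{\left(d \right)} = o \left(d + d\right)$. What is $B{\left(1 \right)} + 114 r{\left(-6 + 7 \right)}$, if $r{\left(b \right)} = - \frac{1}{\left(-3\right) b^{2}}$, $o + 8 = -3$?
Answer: $16$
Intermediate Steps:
$o = -11$ ($o = -8 - 3 = -11$)
$B{\left(d \right)} = - 22 d$ ($B{\left(d \right)} = - 11 \left(d + d\right) = - 11 \cdot 2 d = - 22 d$)
$r{\left(b \right)} = \frac{1}{3 b^{2}}$ ($r{\left(b \right)} = - \frac{-1}{3 b^{2}} = \frac{1}{3 b^{2}}$)
$B{\left(1 \right)} + 114 r{\left(-6 + 7 \right)} = \left(-22\right) 1 + 114 \frac{1}{3 \left(-6 + 7\right)^{2}} = -22 + 114 \frac{1}{3 \cdot 1} = -22 + 114 \cdot \frac{1}{3} \cdot 1 = -22 + 114 \cdot \frac{1}{3} = -22 + 38 = 16$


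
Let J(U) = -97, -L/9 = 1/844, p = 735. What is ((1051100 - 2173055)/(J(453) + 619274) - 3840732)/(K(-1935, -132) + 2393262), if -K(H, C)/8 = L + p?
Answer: -167259280779503/103967582779580 ≈ -1.6088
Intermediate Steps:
L = -9/844 ≈ -0.010664
K(H, C) = -1240662/211 (K(H, C) = -8*(-9/844 + 735) = -8*620331/844 = -1240662/211)
((1051100 - 2173055)/(J(453) + 619274) - 3840732)/(K(-1935, -132) + 2393262) = ((1051100 - 2173055)/(-97 + 619274) - 3840732)/(-1240662/211 + 2393262) = (-1121955/619177 - 3840732)/(503737620/211) = (-1121955*1/619177 - 3840732)*(211/503737620) = (-1121955/619177 - 3840732)*(211/503737620) = -2378094039519/619177*211/503737620 = -167259280779503/103967582779580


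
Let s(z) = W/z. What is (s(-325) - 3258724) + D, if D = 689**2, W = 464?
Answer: -904801439/325 ≈ -2.7840e+6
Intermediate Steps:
s(z) = 464/z
D = 474721
(s(-325) - 3258724) + D = (464/(-325) - 3258724) + 474721 = (464*(-1/325) - 3258724) + 474721 = (-464/325 - 3258724) + 474721 = -1059085764/325 + 474721 = -904801439/325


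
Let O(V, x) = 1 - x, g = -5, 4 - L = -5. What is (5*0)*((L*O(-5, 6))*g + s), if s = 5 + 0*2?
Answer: 0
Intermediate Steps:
L = 9 (L = 4 - 1*(-5) = 4 + 5 = 9)
s = 5 (s = 5 + 0 = 5)
(5*0)*((L*O(-5, 6))*g + s) = (5*0)*((9*(1 - 1*6))*(-5) + 5) = 0*((9*(1 - 6))*(-5) + 5) = 0*((9*(-5))*(-5) + 5) = 0*(-45*(-5) + 5) = 0*(225 + 5) = 0*230 = 0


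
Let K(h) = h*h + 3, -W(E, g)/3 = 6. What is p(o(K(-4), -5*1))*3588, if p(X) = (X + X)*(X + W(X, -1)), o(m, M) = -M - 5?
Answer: 0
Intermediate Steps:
W(E, g) = -18 (W(E, g) = -3*6 = -18)
K(h) = 3 + h² (K(h) = h² + 3 = 3 + h²)
o(m, M) = -5 - M
p(X) = 2*X*(-18 + X) (p(X) = (X + X)*(X - 18) = (2*X)*(-18 + X) = 2*X*(-18 + X))
p(o(K(-4), -5*1))*3588 = (2*(-5 - (-5))*(-18 + (-5 - (-5))))*3588 = (2*(-5 - 1*(-5))*(-18 + (-5 - 1*(-5))))*3588 = (2*(-5 + 5)*(-18 + (-5 + 5)))*3588 = (2*0*(-18 + 0))*3588 = (2*0*(-18))*3588 = 0*3588 = 0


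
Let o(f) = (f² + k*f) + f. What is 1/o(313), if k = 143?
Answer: 1/143041 ≈ 6.9910e-6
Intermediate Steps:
o(f) = f² + 144*f (o(f) = (f² + 143*f) + f = f² + 144*f)
1/o(313) = 1/(313*(144 + 313)) = 1/(313*457) = 1/143041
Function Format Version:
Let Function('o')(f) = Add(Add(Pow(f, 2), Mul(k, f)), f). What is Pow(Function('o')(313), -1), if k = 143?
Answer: Rational(1, 143041) ≈ 6.9910e-6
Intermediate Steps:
Function('o')(f) = Add(Pow(f, 2), Mul(144, f)) (Function('o')(f) = Add(Add(Pow(f, 2), Mul(143, f)), f) = Add(Pow(f, 2), Mul(144, f)))
Pow(Function('o')(313), -1) = Pow(Mul(313, Add(144, 313)), -1) = Pow(Mul(313, 457), -1) = Pow(143041, -1) = Rational(1, 143041)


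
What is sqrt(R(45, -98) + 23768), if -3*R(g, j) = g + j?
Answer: sqrt(214071)/3 ≈ 154.23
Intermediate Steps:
R(g, j) = -g/3 - j/3 (R(g, j) = -(g + j)/3 = -g/3 - j/3)
sqrt(R(45, -98) + 23768) = sqrt((-1/3*45 - 1/3*(-98)) + 23768) = sqrt((-15 + 98/3) + 23768) = sqrt(53/3 + 23768) = sqrt(71357/3) = sqrt(214071)/3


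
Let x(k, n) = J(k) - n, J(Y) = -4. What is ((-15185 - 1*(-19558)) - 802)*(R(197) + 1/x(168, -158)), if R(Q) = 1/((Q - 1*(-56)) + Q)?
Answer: 539221/17325 ≈ 31.124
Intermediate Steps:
x(k, n) = -4 - n
R(Q) = 1/(56 + 2*Q) (R(Q) = 1/((Q + 56) + Q) = 1/((56 + Q) + Q) = 1/(56 + 2*Q))
((-15185 - 1*(-19558)) - 802)*(R(197) + 1/x(168, -158)) = ((-15185 - 1*(-19558)) - 802)*(1/(2*(28 + 197)) + 1/(-4 - 1*(-158))) = ((-15185 + 19558) - 802)*((½)/225 + 1/(-4 + 158)) = (4373 - 802)*((½)*(1/225) + 1/154) = 3571*(1/450 + 1/154) = 3571*(151/17325) = 539221/17325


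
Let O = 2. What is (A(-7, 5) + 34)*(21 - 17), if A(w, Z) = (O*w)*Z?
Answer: -144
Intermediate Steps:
A(w, Z) = 2*Z*w (A(w, Z) = (2*w)*Z = 2*Z*w)
(A(-7, 5) + 34)*(21 - 17) = (2*5*(-7) + 34)*(21 - 17) = (-70 + 34)*4 = -36*4 = -144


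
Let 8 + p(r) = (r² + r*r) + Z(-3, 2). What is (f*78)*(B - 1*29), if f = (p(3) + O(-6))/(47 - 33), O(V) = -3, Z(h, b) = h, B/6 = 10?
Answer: 4836/7 ≈ 690.86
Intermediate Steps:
B = 60 (B = 6*10 = 60)
p(r) = -11 + 2*r² (p(r) = -8 + ((r² + r*r) - 3) = -8 + ((r² + r²) - 3) = -8 + (2*r² - 3) = -8 + (-3 + 2*r²) = -11 + 2*r²)
f = 2/7 (f = ((-11 + 2*3²) - 3)/(47 - 33) = ((-11 + 2*9) - 3)/14 = ((-11 + 18) - 3)*(1/14) = (7 - 3)*(1/14) = 4*(1/14) = 2/7 ≈ 0.28571)
(f*78)*(B - 1*29) = ((2/7)*78)*(60 - 1*29) = 156*(60 - 29)/7 = (156/7)*31 = 4836/7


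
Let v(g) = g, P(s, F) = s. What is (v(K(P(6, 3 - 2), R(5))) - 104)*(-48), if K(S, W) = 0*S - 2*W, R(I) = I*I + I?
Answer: 7872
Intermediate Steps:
R(I) = I + I² (R(I) = I² + I = I + I²)
K(S, W) = -2*W (K(S, W) = 0 - 2*W = -2*W)
(v(K(P(6, 3 - 2), R(5))) - 104)*(-48) = (-10*(1 + 5) - 104)*(-48) = (-10*6 - 104)*(-48) = (-2*30 - 104)*(-48) = (-60 - 104)*(-48) = -164*(-48) = 7872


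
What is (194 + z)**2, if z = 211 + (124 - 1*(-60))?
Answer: 346921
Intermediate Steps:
z = 395 (z = 211 + (124 + 60) = 211 + 184 = 395)
(194 + z)**2 = (194 + 395)**2 = 589**2 = 346921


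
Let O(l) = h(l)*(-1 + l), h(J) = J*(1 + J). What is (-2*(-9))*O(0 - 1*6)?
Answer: -3780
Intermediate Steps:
O(l) = l*(1 + l)*(-1 + l) (O(l) = (l*(1 + l))*(-1 + l) = l*(1 + l)*(-1 + l))
(-2*(-9))*O(0 - 1*6) = (-2*(-9))*((0 - 1*6)³ - (0 - 1*6)) = 18*((0 - 6)³ - (0 - 6)) = 18*((-6)³ - 1*(-6)) = 18*(-216 + 6) = 18*(-210) = -3780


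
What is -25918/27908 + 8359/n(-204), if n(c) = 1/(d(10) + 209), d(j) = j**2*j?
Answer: 141019543615/13954 ≈ 1.0106e+7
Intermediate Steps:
d(j) = j**3
n(c) = 1/1209 (n(c) = 1/(10**3 + 209) = 1/(1000 + 209) = 1/1209)
-25918/27908 + 8359/n(-204) = -25918/27908 + 8359/(1/1209) = -25918*1/27908 + 8359*1209 = -12959/13954 + 10106031 = 141019543615/13954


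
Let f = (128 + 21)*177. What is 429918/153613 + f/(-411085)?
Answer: 172681605381/63148000105 ≈ 2.7346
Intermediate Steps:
f = 26373 (f = 149*177 = 26373)
429918/153613 + f/(-411085) = 429918/153613 + 26373/(-411085) = 429918*(1/153613) + 26373*(-1/411085) = 429918/153613 - 26373/411085 = 172681605381/63148000105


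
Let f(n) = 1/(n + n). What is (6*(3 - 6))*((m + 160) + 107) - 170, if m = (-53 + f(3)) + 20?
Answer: -4385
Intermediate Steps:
f(n) = 1/(2*n)
m = -197/6 (m = (-53 + (1/2)/3) + 20 = (-53 + (1/2)*(1/3)) + 20 = (-53 + 1/6) + 20 = -317/6 + 20 = -197/6 ≈ -32.833)
(6*(3 - 6))*((m + 160) + 107) - 170 = (6*(3 - 6))*((-197/6 + 160) + 107) - 170 = (6*(-3))*(763/6 + 107) - 170 = -18*1405/6 - 170 = -4215 - 170 = -4385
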